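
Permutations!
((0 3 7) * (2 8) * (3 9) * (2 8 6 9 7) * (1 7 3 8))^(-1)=(0 7 1 8 9 6 2 3)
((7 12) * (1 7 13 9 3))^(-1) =((1 7 12 13 9 3))^(-1) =(1 3 9 13 12 7)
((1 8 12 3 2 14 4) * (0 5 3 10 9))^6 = (0 1 5 8 3 12 2 10 14 9 4)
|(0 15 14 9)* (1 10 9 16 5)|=8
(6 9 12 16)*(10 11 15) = (6 9 12 16)(10 11 15) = [0, 1, 2, 3, 4, 5, 9, 7, 8, 12, 11, 15, 16, 13, 14, 10, 6]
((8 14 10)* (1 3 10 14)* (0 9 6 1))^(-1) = (14)(0 8 10 3 1 6 9)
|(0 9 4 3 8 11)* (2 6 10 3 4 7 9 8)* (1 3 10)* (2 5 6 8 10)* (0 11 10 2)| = 4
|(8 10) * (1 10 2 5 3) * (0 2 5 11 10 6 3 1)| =|(0 2 11 10 8 5 1 6 3)| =9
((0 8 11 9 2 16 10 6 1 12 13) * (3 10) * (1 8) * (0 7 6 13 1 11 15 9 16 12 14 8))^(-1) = (0 6 7 13 10 3 16 11)(1 12 2 9 15 8 14)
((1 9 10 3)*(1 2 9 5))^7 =(1 5)(2 3 10 9)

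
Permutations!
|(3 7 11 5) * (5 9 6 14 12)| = 8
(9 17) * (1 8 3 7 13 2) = [0, 8, 1, 7, 4, 5, 6, 13, 3, 17, 10, 11, 12, 2, 14, 15, 16, 9] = (1 8 3 7 13 2)(9 17)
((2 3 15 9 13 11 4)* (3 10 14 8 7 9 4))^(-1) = (2 4 15 3 11 13 9 7 8 14 10)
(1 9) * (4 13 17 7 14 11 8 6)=(1 9)(4 13 17 7 14 11 8 6)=[0, 9, 2, 3, 13, 5, 4, 14, 6, 1, 10, 8, 12, 17, 11, 15, 16, 7]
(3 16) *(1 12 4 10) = [0, 12, 2, 16, 10, 5, 6, 7, 8, 9, 1, 11, 4, 13, 14, 15, 3] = (1 12 4 10)(3 16)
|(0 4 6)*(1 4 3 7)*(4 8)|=|(0 3 7 1 8 4 6)|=7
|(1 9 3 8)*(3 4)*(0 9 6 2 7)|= |(0 9 4 3 8 1 6 2 7)|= 9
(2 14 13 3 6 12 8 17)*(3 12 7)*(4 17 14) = (2 4 17)(3 6 7)(8 14 13 12) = [0, 1, 4, 6, 17, 5, 7, 3, 14, 9, 10, 11, 8, 12, 13, 15, 16, 2]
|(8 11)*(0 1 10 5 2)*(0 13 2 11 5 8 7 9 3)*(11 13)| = |(0 1 10 8 5 13 2 11 7 9 3)| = 11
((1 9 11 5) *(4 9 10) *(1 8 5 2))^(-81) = (1 9)(2 4)(5 8)(10 11)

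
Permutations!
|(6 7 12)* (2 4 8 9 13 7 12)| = |(2 4 8 9 13 7)(6 12)| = 6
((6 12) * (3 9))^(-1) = ((3 9)(6 12))^(-1) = (3 9)(6 12)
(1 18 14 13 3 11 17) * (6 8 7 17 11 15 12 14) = [0, 18, 2, 15, 4, 5, 8, 17, 7, 9, 10, 11, 14, 3, 13, 12, 16, 1, 6] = (1 18 6 8 7 17)(3 15 12 14 13)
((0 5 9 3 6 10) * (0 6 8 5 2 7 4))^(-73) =(0 4 7 2)(3 9 5 8)(6 10)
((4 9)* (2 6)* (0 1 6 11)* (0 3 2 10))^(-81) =((0 1 6 10)(2 11 3)(4 9))^(-81) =(11)(0 10 6 1)(4 9)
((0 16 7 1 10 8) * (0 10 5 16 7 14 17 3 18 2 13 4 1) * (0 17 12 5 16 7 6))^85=(0 6)(1 16 14 12 5 7 17 3 18 2 13 4)(8 10)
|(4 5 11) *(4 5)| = |(5 11)| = 2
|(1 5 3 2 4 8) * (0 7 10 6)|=|(0 7 10 6)(1 5 3 2 4 8)|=12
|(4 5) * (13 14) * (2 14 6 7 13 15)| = 6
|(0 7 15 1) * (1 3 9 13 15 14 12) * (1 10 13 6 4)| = 12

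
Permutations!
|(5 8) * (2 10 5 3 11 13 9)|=8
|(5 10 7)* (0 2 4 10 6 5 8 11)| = 14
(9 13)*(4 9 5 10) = [0, 1, 2, 3, 9, 10, 6, 7, 8, 13, 4, 11, 12, 5] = (4 9 13 5 10)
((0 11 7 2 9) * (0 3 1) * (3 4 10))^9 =((0 11 7 2 9 4 10 3 1))^9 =(11)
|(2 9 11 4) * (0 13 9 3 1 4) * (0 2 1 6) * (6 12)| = |(0 13 9 11 2 3 12 6)(1 4)| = 8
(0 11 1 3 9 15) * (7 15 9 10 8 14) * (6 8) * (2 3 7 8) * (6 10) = (0 11 1 7 15)(2 3 6)(8 14) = [11, 7, 3, 6, 4, 5, 2, 15, 14, 9, 10, 1, 12, 13, 8, 0]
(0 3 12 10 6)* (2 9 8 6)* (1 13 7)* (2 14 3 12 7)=(0 12 10 14 3 7 1 13 2 9 8 6)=[12, 13, 9, 7, 4, 5, 0, 1, 6, 8, 14, 11, 10, 2, 3]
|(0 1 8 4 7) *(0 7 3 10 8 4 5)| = 7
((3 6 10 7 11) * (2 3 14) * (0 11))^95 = ((0 11 14 2 3 6 10 7))^95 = (0 7 10 6 3 2 14 11)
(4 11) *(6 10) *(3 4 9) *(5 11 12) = (3 4 12 5 11 9)(6 10) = [0, 1, 2, 4, 12, 11, 10, 7, 8, 3, 6, 9, 5]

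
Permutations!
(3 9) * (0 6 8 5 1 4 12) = (0 6 8 5 1 4 12)(3 9) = [6, 4, 2, 9, 12, 1, 8, 7, 5, 3, 10, 11, 0]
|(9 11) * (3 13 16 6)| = 4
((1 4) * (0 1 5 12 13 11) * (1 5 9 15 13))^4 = (0 4 11 1 13 12 15 5 9)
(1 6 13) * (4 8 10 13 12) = (1 6 12 4 8 10 13) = [0, 6, 2, 3, 8, 5, 12, 7, 10, 9, 13, 11, 4, 1]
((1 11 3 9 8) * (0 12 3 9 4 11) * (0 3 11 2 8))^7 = ((0 12 11 9)(1 3 4 2 8))^7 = (0 9 11 12)(1 4 8 3 2)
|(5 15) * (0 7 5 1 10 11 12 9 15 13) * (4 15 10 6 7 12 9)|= 9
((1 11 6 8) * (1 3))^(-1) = (1 3 8 6 11)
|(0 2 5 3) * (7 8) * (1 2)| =|(0 1 2 5 3)(7 8)| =10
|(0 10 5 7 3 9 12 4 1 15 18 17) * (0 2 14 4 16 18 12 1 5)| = 26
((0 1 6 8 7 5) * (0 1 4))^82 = ((0 4)(1 6 8 7 5))^82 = (1 8 5 6 7)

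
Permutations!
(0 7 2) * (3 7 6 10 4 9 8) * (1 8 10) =(0 6 1 8 3 7 2)(4 9 10) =[6, 8, 0, 7, 9, 5, 1, 2, 3, 10, 4]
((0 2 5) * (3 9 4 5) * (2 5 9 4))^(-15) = ((0 5)(2 3 4 9))^(-15) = (0 5)(2 3 4 9)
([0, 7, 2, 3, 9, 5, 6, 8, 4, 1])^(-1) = [0, 9, 2, 3, 8, 5, 6, 1, 7, 4]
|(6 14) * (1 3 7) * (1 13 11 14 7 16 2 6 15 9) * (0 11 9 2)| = |(0 11 14 15 2 6 7 13 9 1 3 16)| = 12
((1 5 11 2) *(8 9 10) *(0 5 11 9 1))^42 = (0 9 8 11)(1 2 5 10)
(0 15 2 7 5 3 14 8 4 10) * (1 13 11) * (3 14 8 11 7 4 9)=(0 15 2 4 10)(1 13 7 5 14 11)(3 8 9)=[15, 13, 4, 8, 10, 14, 6, 5, 9, 3, 0, 1, 12, 7, 11, 2]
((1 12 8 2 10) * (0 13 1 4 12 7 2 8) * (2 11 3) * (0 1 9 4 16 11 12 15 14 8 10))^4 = ((0 13 9 4 15 14 8 10 16 11 3 2)(1 7 12))^4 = (0 15 16)(1 7 12)(2 4 10)(3 9 8)(11 13 14)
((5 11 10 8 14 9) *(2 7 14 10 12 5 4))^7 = (2 14 4 7 9)(5 11 12)(8 10)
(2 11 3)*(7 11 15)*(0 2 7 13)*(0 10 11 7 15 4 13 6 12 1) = (0 2 4 13 10 11 3 15 6 12 1) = [2, 0, 4, 15, 13, 5, 12, 7, 8, 9, 11, 3, 1, 10, 14, 6]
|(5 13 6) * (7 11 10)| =3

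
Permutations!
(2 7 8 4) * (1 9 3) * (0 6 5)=[6, 9, 7, 1, 2, 0, 5, 8, 4, 3]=(0 6 5)(1 9 3)(2 7 8 4)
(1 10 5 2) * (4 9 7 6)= (1 10 5 2)(4 9 7 6)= [0, 10, 1, 3, 9, 2, 4, 6, 8, 7, 5]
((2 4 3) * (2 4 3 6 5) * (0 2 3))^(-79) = (0 2)(3 4 6 5)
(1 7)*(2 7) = (1 2 7) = [0, 2, 7, 3, 4, 5, 6, 1]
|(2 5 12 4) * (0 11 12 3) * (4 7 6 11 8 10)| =28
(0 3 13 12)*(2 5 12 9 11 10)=[3, 1, 5, 13, 4, 12, 6, 7, 8, 11, 2, 10, 0, 9]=(0 3 13 9 11 10 2 5 12)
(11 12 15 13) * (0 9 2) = (0 9 2)(11 12 15 13) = [9, 1, 0, 3, 4, 5, 6, 7, 8, 2, 10, 12, 15, 11, 14, 13]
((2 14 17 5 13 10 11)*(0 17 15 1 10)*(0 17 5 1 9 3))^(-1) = ((0 5 13 17 1 10 11 2 14 15 9 3))^(-1) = (0 3 9 15 14 2 11 10 1 17 13 5)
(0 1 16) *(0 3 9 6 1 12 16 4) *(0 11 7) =(0 12 16 3 9 6 1 4 11 7) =[12, 4, 2, 9, 11, 5, 1, 0, 8, 6, 10, 7, 16, 13, 14, 15, 3]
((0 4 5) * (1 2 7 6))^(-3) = (1 2 7 6)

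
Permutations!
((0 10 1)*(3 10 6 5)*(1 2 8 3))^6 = (0 5)(1 6)(2 3)(8 10)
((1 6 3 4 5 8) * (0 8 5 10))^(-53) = (0 6 10 1 4 8 3)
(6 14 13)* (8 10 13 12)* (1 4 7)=(1 4 7)(6 14 12 8 10 13)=[0, 4, 2, 3, 7, 5, 14, 1, 10, 9, 13, 11, 8, 6, 12]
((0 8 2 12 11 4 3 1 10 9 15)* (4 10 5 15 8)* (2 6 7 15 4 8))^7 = ((0 8 6 7 15)(1 5 4 3)(2 12 11 10 9))^7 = (0 6 15 8 7)(1 3 4 5)(2 11 9 12 10)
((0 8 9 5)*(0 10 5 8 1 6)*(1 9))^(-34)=((0 9 8 1 6)(5 10))^(-34)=(10)(0 9 8 1 6)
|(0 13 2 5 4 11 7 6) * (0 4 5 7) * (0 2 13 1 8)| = |(13)(0 1 8)(2 7 6 4 11)| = 15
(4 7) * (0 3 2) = [3, 1, 0, 2, 7, 5, 6, 4] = (0 3 2)(4 7)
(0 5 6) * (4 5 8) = (0 8 4 5 6) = [8, 1, 2, 3, 5, 6, 0, 7, 4]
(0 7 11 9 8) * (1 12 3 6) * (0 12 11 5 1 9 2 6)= (0 7 5 1 11 2 6 9 8 12 3)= [7, 11, 6, 0, 4, 1, 9, 5, 12, 8, 10, 2, 3]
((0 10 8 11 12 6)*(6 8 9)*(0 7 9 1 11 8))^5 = ((0 10 1 11 12)(6 7 9))^5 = (12)(6 9 7)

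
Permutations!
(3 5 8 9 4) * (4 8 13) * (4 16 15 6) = (3 5 13 16 15 6 4)(8 9) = [0, 1, 2, 5, 3, 13, 4, 7, 9, 8, 10, 11, 12, 16, 14, 6, 15]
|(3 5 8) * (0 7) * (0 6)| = 3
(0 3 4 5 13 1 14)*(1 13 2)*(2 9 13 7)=[3, 14, 1, 4, 5, 9, 6, 2, 8, 13, 10, 11, 12, 7, 0]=(0 3 4 5 9 13 7 2 1 14)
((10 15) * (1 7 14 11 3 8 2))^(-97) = ((1 7 14 11 3 8 2)(10 15))^(-97) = (1 7 14 11 3 8 2)(10 15)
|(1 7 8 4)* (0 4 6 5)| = |(0 4 1 7 8 6 5)| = 7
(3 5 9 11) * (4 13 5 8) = (3 8 4 13 5 9 11) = [0, 1, 2, 8, 13, 9, 6, 7, 4, 11, 10, 3, 12, 5]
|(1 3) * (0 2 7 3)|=|(0 2 7 3 1)|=5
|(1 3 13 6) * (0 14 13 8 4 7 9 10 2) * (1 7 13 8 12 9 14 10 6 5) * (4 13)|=30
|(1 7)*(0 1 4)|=|(0 1 7 4)|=4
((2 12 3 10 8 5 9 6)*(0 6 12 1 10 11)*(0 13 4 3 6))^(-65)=(1 2 6 12 9 5 8 10)(3 4 13 11)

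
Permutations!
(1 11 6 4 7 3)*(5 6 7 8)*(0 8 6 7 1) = (0 8 5 7 3)(1 11)(4 6) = [8, 11, 2, 0, 6, 7, 4, 3, 5, 9, 10, 1]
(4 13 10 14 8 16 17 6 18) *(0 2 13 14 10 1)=(0 2 13 1)(4 14 8 16 17 6 18)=[2, 0, 13, 3, 14, 5, 18, 7, 16, 9, 10, 11, 12, 1, 8, 15, 17, 6, 4]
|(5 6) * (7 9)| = 2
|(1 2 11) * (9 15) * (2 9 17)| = |(1 9 15 17 2 11)| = 6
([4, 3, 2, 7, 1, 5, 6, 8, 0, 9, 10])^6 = (10)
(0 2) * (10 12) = (0 2)(10 12) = [2, 1, 0, 3, 4, 5, 6, 7, 8, 9, 12, 11, 10]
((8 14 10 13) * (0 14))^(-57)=(0 13 14 8 10)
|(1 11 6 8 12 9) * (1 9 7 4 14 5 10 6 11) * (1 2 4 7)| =|(1 2 4 14 5 10 6 8 12)| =9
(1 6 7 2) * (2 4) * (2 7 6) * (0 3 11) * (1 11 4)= (0 3 4 7 1 2 11)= [3, 2, 11, 4, 7, 5, 6, 1, 8, 9, 10, 0]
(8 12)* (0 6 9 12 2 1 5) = [6, 5, 1, 3, 4, 0, 9, 7, 2, 12, 10, 11, 8] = (0 6 9 12 8 2 1 5)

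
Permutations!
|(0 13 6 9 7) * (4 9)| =|(0 13 6 4 9 7)| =6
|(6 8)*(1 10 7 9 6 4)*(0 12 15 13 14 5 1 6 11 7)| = |(0 12 15 13 14 5 1 10)(4 6 8)(7 9 11)| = 24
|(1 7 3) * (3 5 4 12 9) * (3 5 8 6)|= |(1 7 8 6 3)(4 12 9 5)|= 20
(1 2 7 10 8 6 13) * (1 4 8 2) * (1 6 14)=(1 6 13 4 8 14)(2 7 10)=[0, 6, 7, 3, 8, 5, 13, 10, 14, 9, 2, 11, 12, 4, 1]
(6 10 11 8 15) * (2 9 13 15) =(2 9 13 15 6 10 11 8) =[0, 1, 9, 3, 4, 5, 10, 7, 2, 13, 11, 8, 12, 15, 14, 6]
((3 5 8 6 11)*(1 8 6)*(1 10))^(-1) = ((1 8 10)(3 5 6 11))^(-1) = (1 10 8)(3 11 6 5)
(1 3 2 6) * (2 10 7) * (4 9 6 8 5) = (1 3 10 7 2 8 5 4 9 6) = [0, 3, 8, 10, 9, 4, 1, 2, 5, 6, 7]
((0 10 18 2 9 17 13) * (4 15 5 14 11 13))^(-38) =((0 10 18 2 9 17 4 15 5 14 11 13))^(-38) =(0 11 5 4 9 18)(2 10 13 14 15 17)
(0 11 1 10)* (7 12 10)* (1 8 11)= (0 1 7 12 10)(8 11)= [1, 7, 2, 3, 4, 5, 6, 12, 11, 9, 0, 8, 10]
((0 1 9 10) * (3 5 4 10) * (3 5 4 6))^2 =(0 9 6 4)(1 5 3 10)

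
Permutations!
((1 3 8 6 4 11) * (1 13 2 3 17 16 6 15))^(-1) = ((1 17 16 6 4 11 13 2 3 8 15))^(-1) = (1 15 8 3 2 13 11 4 6 16 17)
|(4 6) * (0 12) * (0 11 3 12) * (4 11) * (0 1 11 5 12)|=|(0 1 11 3)(4 6 5 12)|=4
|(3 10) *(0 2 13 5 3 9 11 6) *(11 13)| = 20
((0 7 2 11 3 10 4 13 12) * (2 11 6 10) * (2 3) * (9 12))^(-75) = ((0 7 11 2 6 10 4 13 9 12))^(-75) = (0 10)(2 9)(4 7)(6 12)(11 13)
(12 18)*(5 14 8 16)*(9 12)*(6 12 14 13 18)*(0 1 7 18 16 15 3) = (0 1 7 18 9 14 8 15 3)(5 13 16)(6 12) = [1, 7, 2, 0, 4, 13, 12, 18, 15, 14, 10, 11, 6, 16, 8, 3, 5, 17, 9]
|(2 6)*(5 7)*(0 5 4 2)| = |(0 5 7 4 2 6)| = 6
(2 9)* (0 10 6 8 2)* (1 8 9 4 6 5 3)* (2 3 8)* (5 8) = (0 10 8 3 1 2 4 6 9) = [10, 2, 4, 1, 6, 5, 9, 7, 3, 0, 8]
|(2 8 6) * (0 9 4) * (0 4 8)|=5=|(0 9 8 6 2)|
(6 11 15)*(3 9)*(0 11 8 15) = (0 11)(3 9)(6 8 15) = [11, 1, 2, 9, 4, 5, 8, 7, 15, 3, 10, 0, 12, 13, 14, 6]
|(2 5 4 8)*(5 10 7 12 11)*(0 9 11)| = |(0 9 11 5 4 8 2 10 7 12)| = 10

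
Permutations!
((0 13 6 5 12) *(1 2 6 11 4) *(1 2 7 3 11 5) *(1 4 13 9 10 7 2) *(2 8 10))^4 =((0 9 2 6 4 1 8 10 7 3 11 13 5 12))^4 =(0 4 7 5 2 8 11)(1 3 12 6 10 13 9)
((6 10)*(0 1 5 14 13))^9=((0 1 5 14 13)(6 10))^9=(0 13 14 5 1)(6 10)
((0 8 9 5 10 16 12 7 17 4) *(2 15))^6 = (0 12 9 17 10)(4 16 8 7 5)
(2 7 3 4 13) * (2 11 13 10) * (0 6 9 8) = [6, 1, 7, 4, 10, 5, 9, 3, 0, 8, 2, 13, 12, 11] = (0 6 9 8)(2 7 3 4 10)(11 13)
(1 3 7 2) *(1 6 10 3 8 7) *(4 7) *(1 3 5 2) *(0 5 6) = (0 5 2)(1 8 4 7)(6 10) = [5, 8, 0, 3, 7, 2, 10, 1, 4, 9, 6]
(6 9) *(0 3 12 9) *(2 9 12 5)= (12)(0 3 5 2 9 6)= [3, 1, 9, 5, 4, 2, 0, 7, 8, 6, 10, 11, 12]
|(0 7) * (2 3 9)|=6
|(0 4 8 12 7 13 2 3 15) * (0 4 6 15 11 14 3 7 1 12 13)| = |(0 6 15 4 8 13 2 7)(1 12)(3 11 14)| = 24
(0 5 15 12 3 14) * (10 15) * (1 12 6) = (0 5 10 15 6 1 12 3 14) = [5, 12, 2, 14, 4, 10, 1, 7, 8, 9, 15, 11, 3, 13, 0, 6]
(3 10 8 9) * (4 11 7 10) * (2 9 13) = (2 9 3 4 11 7 10 8 13) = [0, 1, 9, 4, 11, 5, 6, 10, 13, 3, 8, 7, 12, 2]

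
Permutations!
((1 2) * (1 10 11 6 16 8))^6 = (1 8 16 6 11 10 2)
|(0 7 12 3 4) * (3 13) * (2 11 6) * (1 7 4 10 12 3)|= |(0 4)(1 7 3 10 12 13)(2 11 6)|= 6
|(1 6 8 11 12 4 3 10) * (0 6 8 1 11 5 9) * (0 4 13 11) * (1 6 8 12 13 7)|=42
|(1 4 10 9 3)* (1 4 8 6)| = 12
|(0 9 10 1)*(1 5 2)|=|(0 9 10 5 2 1)|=6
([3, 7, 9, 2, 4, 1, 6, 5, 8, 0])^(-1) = [9, 5, 3, 0, 4, 7, 6, 1, 8, 2]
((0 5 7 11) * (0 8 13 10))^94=((0 5 7 11 8 13 10))^94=(0 11 10 7 13 5 8)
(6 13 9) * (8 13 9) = (6 9)(8 13) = [0, 1, 2, 3, 4, 5, 9, 7, 13, 6, 10, 11, 12, 8]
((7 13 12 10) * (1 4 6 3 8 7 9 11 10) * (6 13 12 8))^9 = (1 8)(3 6)(4 7)(12 13) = ((1 4 13 8 7 12)(3 6)(9 11 10))^9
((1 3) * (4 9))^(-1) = (1 3)(4 9)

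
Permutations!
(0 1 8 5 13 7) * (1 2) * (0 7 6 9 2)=(1 8 5 13 6 9 2)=[0, 8, 1, 3, 4, 13, 9, 7, 5, 2, 10, 11, 12, 6]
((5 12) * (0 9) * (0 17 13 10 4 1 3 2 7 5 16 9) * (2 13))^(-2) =((1 3 13 10 4)(2 7 5 12 16 9 17))^(-2) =(1 10 3 4 13)(2 9 12 7 17 16 5)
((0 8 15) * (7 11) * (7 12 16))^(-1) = (0 15 8)(7 16 12 11) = ((0 8 15)(7 11 12 16))^(-1)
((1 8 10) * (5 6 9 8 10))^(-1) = ((1 10)(5 6 9 8))^(-1) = (1 10)(5 8 9 6)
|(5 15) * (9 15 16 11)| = 5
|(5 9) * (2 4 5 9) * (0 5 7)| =5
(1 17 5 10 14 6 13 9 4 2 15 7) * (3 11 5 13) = (1 17 13 9 4 2 15 7)(3 11 5 10 14 6) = [0, 17, 15, 11, 2, 10, 3, 1, 8, 4, 14, 5, 12, 9, 6, 7, 16, 13]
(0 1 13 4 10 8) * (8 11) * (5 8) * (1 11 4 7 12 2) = [11, 13, 1, 3, 10, 8, 6, 12, 0, 9, 4, 5, 2, 7] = (0 11 5 8)(1 13 7 12 2)(4 10)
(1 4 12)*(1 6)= (1 4 12 6)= [0, 4, 2, 3, 12, 5, 1, 7, 8, 9, 10, 11, 6]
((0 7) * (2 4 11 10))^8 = ((0 7)(2 4 11 10))^8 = (11)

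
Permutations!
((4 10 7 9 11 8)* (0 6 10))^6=(0 8 9 10)(4 11 7 6)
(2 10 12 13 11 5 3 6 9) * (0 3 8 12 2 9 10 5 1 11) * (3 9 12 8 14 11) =[9, 3, 5, 6, 4, 14, 10, 7, 8, 12, 2, 1, 13, 0, 11] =(0 9 12 13)(1 3 6 10 2 5 14 11)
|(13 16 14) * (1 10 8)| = 3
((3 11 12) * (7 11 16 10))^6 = ((3 16 10 7 11 12))^6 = (16)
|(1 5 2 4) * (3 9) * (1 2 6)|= 6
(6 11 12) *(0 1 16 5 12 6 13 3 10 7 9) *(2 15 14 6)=(0 1 16 5 12 13 3 10 7 9)(2 15 14 6 11)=[1, 16, 15, 10, 4, 12, 11, 9, 8, 0, 7, 2, 13, 3, 6, 14, 5]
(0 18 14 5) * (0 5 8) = [18, 1, 2, 3, 4, 5, 6, 7, 0, 9, 10, 11, 12, 13, 8, 15, 16, 17, 14] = (0 18 14 8)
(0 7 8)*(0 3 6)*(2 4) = (0 7 8 3 6)(2 4) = [7, 1, 4, 6, 2, 5, 0, 8, 3]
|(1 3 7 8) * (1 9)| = |(1 3 7 8 9)| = 5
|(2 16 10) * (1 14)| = |(1 14)(2 16 10)| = 6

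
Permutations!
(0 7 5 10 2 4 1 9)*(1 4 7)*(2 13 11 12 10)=(0 1 9)(2 7 5)(10 13 11 12)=[1, 9, 7, 3, 4, 2, 6, 5, 8, 0, 13, 12, 10, 11]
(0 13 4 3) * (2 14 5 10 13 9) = (0 9 2 14 5 10 13 4 3) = [9, 1, 14, 0, 3, 10, 6, 7, 8, 2, 13, 11, 12, 4, 5]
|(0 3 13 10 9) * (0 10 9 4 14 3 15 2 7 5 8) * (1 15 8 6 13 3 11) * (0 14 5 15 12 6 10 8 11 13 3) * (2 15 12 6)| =|(15)(0 11 1 6 3)(2 7 12)(4 5 10)(8 14 13 9)| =60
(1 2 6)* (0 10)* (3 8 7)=(0 10)(1 2 6)(3 8 7)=[10, 2, 6, 8, 4, 5, 1, 3, 7, 9, 0]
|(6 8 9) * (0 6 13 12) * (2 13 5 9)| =|(0 6 8 2 13 12)(5 9)| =6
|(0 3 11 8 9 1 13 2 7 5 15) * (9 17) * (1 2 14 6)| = |(0 3 11 8 17 9 2 7 5 15)(1 13 14 6)| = 20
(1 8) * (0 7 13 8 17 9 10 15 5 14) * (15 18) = (0 7 13 8 1 17 9 10 18 15 5 14) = [7, 17, 2, 3, 4, 14, 6, 13, 1, 10, 18, 11, 12, 8, 0, 5, 16, 9, 15]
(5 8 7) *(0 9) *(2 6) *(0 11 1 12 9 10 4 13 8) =(0 10 4 13 8 7 5)(1 12 9 11)(2 6) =[10, 12, 6, 3, 13, 0, 2, 5, 7, 11, 4, 1, 9, 8]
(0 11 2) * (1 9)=(0 11 2)(1 9)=[11, 9, 0, 3, 4, 5, 6, 7, 8, 1, 10, 2]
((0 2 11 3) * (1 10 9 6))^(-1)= ((0 2 11 3)(1 10 9 6))^(-1)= (0 3 11 2)(1 6 9 10)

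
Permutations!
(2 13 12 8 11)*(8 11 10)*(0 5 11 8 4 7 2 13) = [5, 1, 0, 3, 7, 11, 6, 2, 10, 9, 4, 13, 8, 12] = (0 5 11 13 12 8 10 4 7 2)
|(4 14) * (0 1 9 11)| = 4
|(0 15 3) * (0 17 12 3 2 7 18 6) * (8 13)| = |(0 15 2 7 18 6)(3 17 12)(8 13)| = 6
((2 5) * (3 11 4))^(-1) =((2 5)(3 11 4))^(-1) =(2 5)(3 4 11)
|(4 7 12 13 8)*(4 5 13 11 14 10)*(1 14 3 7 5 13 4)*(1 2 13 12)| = 10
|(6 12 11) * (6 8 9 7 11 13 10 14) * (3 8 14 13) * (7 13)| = 10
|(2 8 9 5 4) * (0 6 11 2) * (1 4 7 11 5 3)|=11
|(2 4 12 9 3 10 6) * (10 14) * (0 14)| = 9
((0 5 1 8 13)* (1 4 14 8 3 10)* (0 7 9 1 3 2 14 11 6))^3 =(0 11 5 6 4)(1 8 9 14 7 2 13)(3 10)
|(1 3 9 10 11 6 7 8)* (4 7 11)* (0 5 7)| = 18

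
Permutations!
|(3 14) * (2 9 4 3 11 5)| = 7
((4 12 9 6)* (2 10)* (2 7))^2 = ((2 10 7)(4 12 9 6))^2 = (2 7 10)(4 9)(6 12)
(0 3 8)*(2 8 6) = (0 3 6 2 8) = [3, 1, 8, 6, 4, 5, 2, 7, 0]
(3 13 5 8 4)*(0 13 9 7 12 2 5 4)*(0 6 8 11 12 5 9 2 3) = (0 13 4)(2 9 7 5 11 12 3)(6 8) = [13, 1, 9, 2, 0, 11, 8, 5, 6, 7, 10, 12, 3, 4]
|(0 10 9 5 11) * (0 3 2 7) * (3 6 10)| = 20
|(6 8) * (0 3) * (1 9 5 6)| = 10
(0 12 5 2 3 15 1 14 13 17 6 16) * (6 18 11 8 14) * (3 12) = [3, 6, 12, 15, 4, 2, 16, 7, 14, 9, 10, 8, 5, 17, 13, 1, 0, 18, 11] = (0 3 15 1 6 16)(2 12 5)(8 14 13 17 18 11)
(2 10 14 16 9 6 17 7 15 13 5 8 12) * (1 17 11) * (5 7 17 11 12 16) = (17)(1 11)(2 10 14 5 8 16 9 6 12)(7 15 13) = [0, 11, 10, 3, 4, 8, 12, 15, 16, 6, 14, 1, 2, 7, 5, 13, 9, 17]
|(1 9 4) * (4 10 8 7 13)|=7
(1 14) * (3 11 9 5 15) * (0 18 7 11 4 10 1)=(0 18 7 11 9 5 15 3 4 10 1 14)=[18, 14, 2, 4, 10, 15, 6, 11, 8, 5, 1, 9, 12, 13, 0, 3, 16, 17, 7]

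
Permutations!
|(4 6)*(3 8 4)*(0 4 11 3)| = 3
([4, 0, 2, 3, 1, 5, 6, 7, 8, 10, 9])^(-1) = [1, 4, 2, 3, 0, 5, 6, 7, 8, 10, 9]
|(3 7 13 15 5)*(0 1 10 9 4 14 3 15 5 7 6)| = |(0 1 10 9 4 14 3 6)(5 15 7 13)| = 8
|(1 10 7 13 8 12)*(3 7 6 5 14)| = 10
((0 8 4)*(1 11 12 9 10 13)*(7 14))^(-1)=((0 8 4)(1 11 12 9 10 13)(7 14))^(-1)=(0 4 8)(1 13 10 9 12 11)(7 14)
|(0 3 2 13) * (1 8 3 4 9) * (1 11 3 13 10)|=|(0 4 9 11 3 2 10 1 8 13)|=10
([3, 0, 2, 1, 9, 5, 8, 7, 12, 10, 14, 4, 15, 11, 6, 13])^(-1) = [1, 3, 2, 0, 11, 5, 14, 7, 6, 4, 9, 13, 8, 15, 10, 12]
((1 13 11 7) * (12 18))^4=((1 13 11 7)(12 18))^4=(18)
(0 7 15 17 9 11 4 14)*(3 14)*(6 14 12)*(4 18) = [7, 1, 2, 12, 3, 5, 14, 15, 8, 11, 10, 18, 6, 13, 0, 17, 16, 9, 4] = (0 7 15 17 9 11 18 4 3 12 6 14)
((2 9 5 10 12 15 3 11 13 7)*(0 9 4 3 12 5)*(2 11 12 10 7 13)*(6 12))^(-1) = ((0 9)(2 4 3 6 12 15 10 5 7 11))^(-1) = (0 9)(2 11 7 5 10 15 12 6 3 4)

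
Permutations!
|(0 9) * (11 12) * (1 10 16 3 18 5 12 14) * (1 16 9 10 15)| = 42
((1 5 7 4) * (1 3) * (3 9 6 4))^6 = ((1 5 7 3)(4 9 6))^6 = (9)(1 7)(3 5)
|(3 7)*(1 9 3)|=4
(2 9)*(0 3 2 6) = [3, 1, 9, 2, 4, 5, 0, 7, 8, 6] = (0 3 2 9 6)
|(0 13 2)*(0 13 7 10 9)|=|(0 7 10 9)(2 13)|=4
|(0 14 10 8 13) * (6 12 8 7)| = |(0 14 10 7 6 12 8 13)| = 8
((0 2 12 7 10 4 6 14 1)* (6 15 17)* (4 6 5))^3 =(0 7 14 2 10 1 12 6)(4 5 17 15)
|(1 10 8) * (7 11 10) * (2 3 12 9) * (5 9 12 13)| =|(1 7 11 10 8)(2 3 13 5 9)| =5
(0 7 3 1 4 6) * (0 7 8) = (0 8)(1 4 6 7 3) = [8, 4, 2, 1, 6, 5, 7, 3, 0]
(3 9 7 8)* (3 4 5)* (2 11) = (2 11)(3 9 7 8 4 5) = [0, 1, 11, 9, 5, 3, 6, 8, 4, 7, 10, 2]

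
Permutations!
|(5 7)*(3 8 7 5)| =3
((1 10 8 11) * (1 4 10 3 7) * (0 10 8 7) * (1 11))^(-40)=((0 10 7 11 4 8 1 3))^(-40)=(11)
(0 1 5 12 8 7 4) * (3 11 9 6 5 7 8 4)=(0 1 7 3 11 9 6 5 12 4)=[1, 7, 2, 11, 0, 12, 5, 3, 8, 6, 10, 9, 4]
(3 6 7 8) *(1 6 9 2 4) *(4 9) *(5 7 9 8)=(1 6 9 2 8 3 4)(5 7)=[0, 6, 8, 4, 1, 7, 9, 5, 3, 2]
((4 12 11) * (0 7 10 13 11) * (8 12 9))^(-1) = (0 12 8 9 4 11 13 10 7)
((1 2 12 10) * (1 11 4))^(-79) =((1 2 12 10 11 4))^(-79) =(1 4 11 10 12 2)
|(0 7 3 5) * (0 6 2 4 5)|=|(0 7 3)(2 4 5 6)|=12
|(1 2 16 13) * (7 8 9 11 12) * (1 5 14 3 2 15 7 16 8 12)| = |(1 15 7 12 16 13 5 14 3 2 8 9 11)| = 13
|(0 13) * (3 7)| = |(0 13)(3 7)| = 2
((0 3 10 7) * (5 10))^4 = ((0 3 5 10 7))^4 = (0 7 10 5 3)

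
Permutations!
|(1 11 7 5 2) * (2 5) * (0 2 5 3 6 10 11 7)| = 9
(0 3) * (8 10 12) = (0 3)(8 10 12) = [3, 1, 2, 0, 4, 5, 6, 7, 10, 9, 12, 11, 8]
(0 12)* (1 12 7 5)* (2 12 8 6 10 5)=(0 7 2 12)(1 8 6 10 5)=[7, 8, 12, 3, 4, 1, 10, 2, 6, 9, 5, 11, 0]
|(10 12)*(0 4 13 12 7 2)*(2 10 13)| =|(0 4 2)(7 10)(12 13)| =6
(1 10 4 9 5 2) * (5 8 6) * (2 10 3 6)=(1 3 6 5 10 4 9 8 2)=[0, 3, 1, 6, 9, 10, 5, 7, 2, 8, 4]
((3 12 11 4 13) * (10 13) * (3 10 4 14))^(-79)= (3 12 11 14)(10 13)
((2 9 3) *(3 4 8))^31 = ((2 9 4 8 3))^31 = (2 9 4 8 3)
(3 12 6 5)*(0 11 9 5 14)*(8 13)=(0 11 9 5 3 12 6 14)(8 13)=[11, 1, 2, 12, 4, 3, 14, 7, 13, 5, 10, 9, 6, 8, 0]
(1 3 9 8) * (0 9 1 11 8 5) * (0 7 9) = (1 3)(5 7 9)(8 11) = [0, 3, 2, 1, 4, 7, 6, 9, 11, 5, 10, 8]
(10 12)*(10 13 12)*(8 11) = (8 11)(12 13) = [0, 1, 2, 3, 4, 5, 6, 7, 11, 9, 10, 8, 13, 12]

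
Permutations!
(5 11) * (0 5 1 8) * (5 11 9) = (0 11 1 8)(5 9) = [11, 8, 2, 3, 4, 9, 6, 7, 0, 5, 10, 1]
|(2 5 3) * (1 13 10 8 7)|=|(1 13 10 8 7)(2 5 3)|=15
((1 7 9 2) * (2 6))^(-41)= (1 2 6 9 7)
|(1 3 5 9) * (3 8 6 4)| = 7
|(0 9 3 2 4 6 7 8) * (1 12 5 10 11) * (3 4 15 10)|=24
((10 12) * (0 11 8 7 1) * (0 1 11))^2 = (12)(7 8 11)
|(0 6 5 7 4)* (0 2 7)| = 3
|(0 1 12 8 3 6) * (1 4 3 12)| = 4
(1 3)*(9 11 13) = (1 3)(9 11 13) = [0, 3, 2, 1, 4, 5, 6, 7, 8, 11, 10, 13, 12, 9]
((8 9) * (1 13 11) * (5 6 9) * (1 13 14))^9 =(1 14)(5 6 9 8)(11 13)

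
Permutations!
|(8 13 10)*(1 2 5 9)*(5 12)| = 15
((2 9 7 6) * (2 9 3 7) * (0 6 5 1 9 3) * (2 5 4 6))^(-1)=(0 2)(1 5 9)(3 6 4 7)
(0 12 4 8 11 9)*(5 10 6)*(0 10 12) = (4 8 11 9 10 6 5 12) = [0, 1, 2, 3, 8, 12, 5, 7, 11, 10, 6, 9, 4]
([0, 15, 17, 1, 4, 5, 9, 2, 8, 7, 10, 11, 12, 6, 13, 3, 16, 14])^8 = (1 3 15)(2 17 14 13 6 9 7)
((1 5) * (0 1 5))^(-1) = (5)(0 1) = ((5)(0 1))^(-1)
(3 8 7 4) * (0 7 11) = (0 7 4 3 8 11) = [7, 1, 2, 8, 3, 5, 6, 4, 11, 9, 10, 0]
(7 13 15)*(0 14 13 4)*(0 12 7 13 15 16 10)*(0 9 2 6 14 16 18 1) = (0 16 10 9 2 6 14 15 13 18 1)(4 12 7) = [16, 0, 6, 3, 12, 5, 14, 4, 8, 2, 9, 11, 7, 18, 15, 13, 10, 17, 1]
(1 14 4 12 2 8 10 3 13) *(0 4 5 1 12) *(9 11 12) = [4, 14, 8, 13, 0, 1, 6, 7, 10, 11, 3, 12, 2, 9, 5] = (0 4)(1 14 5)(2 8 10 3 13 9 11 12)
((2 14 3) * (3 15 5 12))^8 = (2 15 12)(3 14 5)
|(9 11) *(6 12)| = |(6 12)(9 11)| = 2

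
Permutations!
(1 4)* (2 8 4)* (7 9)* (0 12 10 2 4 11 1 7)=[12, 4, 8, 3, 7, 5, 6, 9, 11, 0, 2, 1, 10]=(0 12 10 2 8 11 1 4 7 9)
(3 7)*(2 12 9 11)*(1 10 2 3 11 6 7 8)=(1 10 2 12 9 6 7 11 3 8)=[0, 10, 12, 8, 4, 5, 7, 11, 1, 6, 2, 3, 9]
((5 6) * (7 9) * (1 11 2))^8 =((1 11 2)(5 6)(7 9))^8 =(1 2 11)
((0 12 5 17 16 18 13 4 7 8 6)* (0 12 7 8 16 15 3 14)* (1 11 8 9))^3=((0 7 16 18 13 4 9 1 11 8 6 12 5 17 15 3 14))^3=(0 18 9 8 5 3 7 13 1 6 17 14 16 4 11 12 15)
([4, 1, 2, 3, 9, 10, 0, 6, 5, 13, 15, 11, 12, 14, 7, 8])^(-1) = [6, 1, 2, 3, 0, 8, 7, 14, 15, 4, 5, 11, 12, 9, 13, 10]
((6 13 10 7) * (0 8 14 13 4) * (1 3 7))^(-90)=(14)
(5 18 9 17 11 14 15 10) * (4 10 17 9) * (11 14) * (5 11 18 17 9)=(4 10 11 18)(5 17 14 15 9)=[0, 1, 2, 3, 10, 17, 6, 7, 8, 5, 11, 18, 12, 13, 15, 9, 16, 14, 4]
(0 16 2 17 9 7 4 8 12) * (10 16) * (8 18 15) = (0 10 16 2 17 9 7 4 18 15 8 12) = [10, 1, 17, 3, 18, 5, 6, 4, 12, 7, 16, 11, 0, 13, 14, 8, 2, 9, 15]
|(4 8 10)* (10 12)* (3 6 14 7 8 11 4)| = |(3 6 14 7 8 12 10)(4 11)| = 14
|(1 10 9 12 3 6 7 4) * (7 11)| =|(1 10 9 12 3 6 11 7 4)| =9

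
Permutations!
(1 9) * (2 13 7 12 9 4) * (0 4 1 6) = (0 4 2 13 7 12 9 6) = [4, 1, 13, 3, 2, 5, 0, 12, 8, 6, 10, 11, 9, 7]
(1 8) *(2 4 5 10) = (1 8)(2 4 5 10) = [0, 8, 4, 3, 5, 10, 6, 7, 1, 9, 2]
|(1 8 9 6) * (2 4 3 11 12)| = 20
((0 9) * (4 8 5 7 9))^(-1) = ((0 4 8 5 7 9))^(-1) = (0 9 7 5 8 4)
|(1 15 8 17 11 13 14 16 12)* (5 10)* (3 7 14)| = 22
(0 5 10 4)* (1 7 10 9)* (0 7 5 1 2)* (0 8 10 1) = (1 5 9 2 8 10 4 7) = [0, 5, 8, 3, 7, 9, 6, 1, 10, 2, 4]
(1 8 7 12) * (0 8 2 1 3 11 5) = (0 8 7 12 3 11 5)(1 2) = [8, 2, 1, 11, 4, 0, 6, 12, 7, 9, 10, 5, 3]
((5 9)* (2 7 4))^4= ((2 7 4)(5 9))^4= (9)(2 7 4)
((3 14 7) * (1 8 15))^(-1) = (1 15 8)(3 7 14)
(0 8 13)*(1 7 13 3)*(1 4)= (0 8 3 4 1 7 13)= [8, 7, 2, 4, 1, 5, 6, 13, 3, 9, 10, 11, 12, 0]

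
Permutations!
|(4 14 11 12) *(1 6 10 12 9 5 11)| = 6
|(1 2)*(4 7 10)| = |(1 2)(4 7 10)| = 6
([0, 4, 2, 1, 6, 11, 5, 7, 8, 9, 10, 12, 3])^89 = [0, 12, 2, 11, 3, 4, 1, 7, 8, 9, 10, 6, 5]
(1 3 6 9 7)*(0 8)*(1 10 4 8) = [1, 3, 2, 6, 8, 5, 9, 10, 0, 7, 4] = (0 1 3 6 9 7 10 4 8)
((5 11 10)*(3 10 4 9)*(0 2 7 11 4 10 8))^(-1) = (0 8 3 9 4 5 10 11 7 2)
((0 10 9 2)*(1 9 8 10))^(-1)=((0 1 9 2)(8 10))^(-1)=(0 2 9 1)(8 10)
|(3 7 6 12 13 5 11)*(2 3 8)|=9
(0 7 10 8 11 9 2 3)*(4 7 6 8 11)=(0 6 8 4 7 10 11 9 2 3)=[6, 1, 3, 0, 7, 5, 8, 10, 4, 2, 11, 9]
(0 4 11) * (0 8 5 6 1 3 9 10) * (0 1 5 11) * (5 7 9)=(0 4)(1 3 5 6 7 9 10)(8 11)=[4, 3, 2, 5, 0, 6, 7, 9, 11, 10, 1, 8]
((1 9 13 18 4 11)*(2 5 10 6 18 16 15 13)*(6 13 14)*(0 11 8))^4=((0 11 1 9 2 5 10 13 16 15 14 6 18 4 8))^4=(0 2 16 18 11 5 15 4 1 10 14 8 9 13 6)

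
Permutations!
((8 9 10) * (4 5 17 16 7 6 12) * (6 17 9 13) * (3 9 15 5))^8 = (7 16 17)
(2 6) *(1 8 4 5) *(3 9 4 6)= (1 8 6 2 3 9 4 5)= [0, 8, 3, 9, 5, 1, 2, 7, 6, 4]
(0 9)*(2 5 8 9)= (0 2 5 8 9)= [2, 1, 5, 3, 4, 8, 6, 7, 9, 0]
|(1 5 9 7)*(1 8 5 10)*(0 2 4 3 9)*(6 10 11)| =|(0 2 4 3 9 7 8 5)(1 11 6 10)| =8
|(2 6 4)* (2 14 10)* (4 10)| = 6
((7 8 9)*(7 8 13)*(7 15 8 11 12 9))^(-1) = (7 8 15 13)(9 12 11)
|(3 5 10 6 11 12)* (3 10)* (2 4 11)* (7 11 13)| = |(2 4 13 7 11 12 10 6)(3 5)| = 8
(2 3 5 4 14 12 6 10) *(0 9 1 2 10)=(0 9 1 2 3 5 4 14 12 6)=[9, 2, 3, 5, 14, 4, 0, 7, 8, 1, 10, 11, 6, 13, 12]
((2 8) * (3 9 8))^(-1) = (2 8 9 3)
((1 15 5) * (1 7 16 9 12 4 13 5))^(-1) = (1 15)(4 12 9 16 7 5 13)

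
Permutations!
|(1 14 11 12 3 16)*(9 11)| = |(1 14 9 11 12 3 16)| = 7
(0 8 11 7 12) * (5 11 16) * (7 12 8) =(0 7 8 16 5 11 12) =[7, 1, 2, 3, 4, 11, 6, 8, 16, 9, 10, 12, 0, 13, 14, 15, 5]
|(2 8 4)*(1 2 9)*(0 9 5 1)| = |(0 9)(1 2 8 4 5)| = 10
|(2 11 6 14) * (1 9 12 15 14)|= 8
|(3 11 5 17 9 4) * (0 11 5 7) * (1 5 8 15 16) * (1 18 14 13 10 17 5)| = 33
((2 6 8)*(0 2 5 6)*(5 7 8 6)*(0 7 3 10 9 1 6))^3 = (0 8 9)(1 2 3)(6 7 10)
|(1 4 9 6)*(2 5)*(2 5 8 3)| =|(1 4 9 6)(2 8 3)| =12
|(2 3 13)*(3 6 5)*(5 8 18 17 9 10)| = 10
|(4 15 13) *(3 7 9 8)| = |(3 7 9 8)(4 15 13)| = 12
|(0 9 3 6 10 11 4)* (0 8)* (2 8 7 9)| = |(0 2 8)(3 6 10 11 4 7 9)| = 21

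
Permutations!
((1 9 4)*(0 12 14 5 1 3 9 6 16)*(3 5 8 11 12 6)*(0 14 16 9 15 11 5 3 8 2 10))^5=(0 15 2 4 16 6 11 10 3 14 9 12)(1 5 8)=((0 6 9 4 3 15 11 12 16 14 2 10)(1 8 5))^5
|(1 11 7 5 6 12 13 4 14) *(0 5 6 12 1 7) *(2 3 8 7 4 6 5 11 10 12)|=|(0 11)(1 10 12 13 6)(2 3 8 7 5)(4 14)|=10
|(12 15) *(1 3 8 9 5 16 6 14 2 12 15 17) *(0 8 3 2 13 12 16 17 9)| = |(0 8)(1 2 16 6 14 13 12 9 5 17)| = 10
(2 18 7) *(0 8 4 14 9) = (0 8 4 14 9)(2 18 7) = [8, 1, 18, 3, 14, 5, 6, 2, 4, 0, 10, 11, 12, 13, 9, 15, 16, 17, 7]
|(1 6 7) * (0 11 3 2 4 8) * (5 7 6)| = |(0 11 3 2 4 8)(1 5 7)| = 6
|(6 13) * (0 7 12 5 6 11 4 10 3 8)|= |(0 7 12 5 6 13 11 4 10 3 8)|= 11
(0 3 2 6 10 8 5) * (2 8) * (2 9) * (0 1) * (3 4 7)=[4, 0, 6, 8, 7, 1, 10, 3, 5, 2, 9]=(0 4 7 3 8 5 1)(2 6 10 9)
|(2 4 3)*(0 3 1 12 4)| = 3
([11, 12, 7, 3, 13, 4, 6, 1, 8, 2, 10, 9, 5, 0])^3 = (0 2 12 13 9 1 4 11 7 5)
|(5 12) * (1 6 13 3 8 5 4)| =8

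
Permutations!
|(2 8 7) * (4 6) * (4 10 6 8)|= 4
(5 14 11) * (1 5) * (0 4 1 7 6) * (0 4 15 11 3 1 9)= (0 15 11 7 6 4 9)(1 5 14 3)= [15, 5, 2, 1, 9, 14, 4, 6, 8, 0, 10, 7, 12, 13, 3, 11]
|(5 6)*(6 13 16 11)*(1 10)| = |(1 10)(5 13 16 11 6)| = 10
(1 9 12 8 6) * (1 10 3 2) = (1 9 12 8 6 10 3 2) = [0, 9, 1, 2, 4, 5, 10, 7, 6, 12, 3, 11, 8]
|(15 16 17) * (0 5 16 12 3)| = 7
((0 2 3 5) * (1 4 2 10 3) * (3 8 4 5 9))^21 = (10)(3 9)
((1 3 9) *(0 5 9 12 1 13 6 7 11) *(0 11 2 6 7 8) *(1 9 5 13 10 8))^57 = ((0 13 7 2 6 1 3 12 9 10 8))^57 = (0 7 6 3 9 8 13 2 1 12 10)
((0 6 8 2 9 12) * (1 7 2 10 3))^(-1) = (0 12 9 2 7 1 3 10 8 6)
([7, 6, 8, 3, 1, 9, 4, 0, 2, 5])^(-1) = [7, 4, 8, 3, 6, 9, 1, 0, 2, 5]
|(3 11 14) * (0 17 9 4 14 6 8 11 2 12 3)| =|(0 17 9 4 14)(2 12 3)(6 8 11)| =15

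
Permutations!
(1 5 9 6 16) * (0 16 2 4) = (0 16 1 5 9 6 2 4) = [16, 5, 4, 3, 0, 9, 2, 7, 8, 6, 10, 11, 12, 13, 14, 15, 1]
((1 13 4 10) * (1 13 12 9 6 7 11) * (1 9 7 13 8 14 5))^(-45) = ((1 12 7 11 9 6 13 4 10 8 14 5))^(-45) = (1 11 13 8)(4 14 12 9)(5 7 6 10)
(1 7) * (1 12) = (1 7 12) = [0, 7, 2, 3, 4, 5, 6, 12, 8, 9, 10, 11, 1]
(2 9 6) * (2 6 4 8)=(2 9 4 8)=[0, 1, 9, 3, 8, 5, 6, 7, 2, 4]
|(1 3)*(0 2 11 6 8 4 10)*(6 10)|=|(0 2 11 10)(1 3)(4 6 8)|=12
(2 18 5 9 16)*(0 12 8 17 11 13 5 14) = [12, 1, 18, 3, 4, 9, 6, 7, 17, 16, 10, 13, 8, 5, 0, 15, 2, 11, 14] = (0 12 8 17 11 13 5 9 16 2 18 14)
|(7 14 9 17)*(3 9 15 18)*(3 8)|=|(3 9 17 7 14 15 18 8)|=8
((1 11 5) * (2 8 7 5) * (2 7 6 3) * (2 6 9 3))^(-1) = (1 5 7 11)(2 6 3 9 8)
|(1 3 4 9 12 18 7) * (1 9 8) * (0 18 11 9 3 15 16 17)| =30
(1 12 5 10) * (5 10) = [0, 12, 2, 3, 4, 5, 6, 7, 8, 9, 1, 11, 10] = (1 12 10)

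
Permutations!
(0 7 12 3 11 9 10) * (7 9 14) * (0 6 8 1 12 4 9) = [0, 12, 2, 11, 9, 5, 8, 4, 1, 10, 6, 14, 3, 13, 7] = (1 12 3 11 14 7 4 9 10 6 8)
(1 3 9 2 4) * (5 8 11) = (1 3 9 2 4)(5 8 11) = [0, 3, 4, 9, 1, 8, 6, 7, 11, 2, 10, 5]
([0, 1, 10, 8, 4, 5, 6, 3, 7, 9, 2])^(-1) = (2 10)(3 7 8)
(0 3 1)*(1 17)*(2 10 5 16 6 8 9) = (0 3 17 1)(2 10 5 16 6 8 9) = [3, 0, 10, 17, 4, 16, 8, 7, 9, 2, 5, 11, 12, 13, 14, 15, 6, 1]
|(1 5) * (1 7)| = 3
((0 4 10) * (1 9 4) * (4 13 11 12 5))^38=((0 1 9 13 11 12 5 4 10))^38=(0 9 11 5 10 1 13 12 4)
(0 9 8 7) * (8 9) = (9)(0 8 7) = [8, 1, 2, 3, 4, 5, 6, 0, 7, 9]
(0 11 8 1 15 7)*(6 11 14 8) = (0 14 8 1 15 7)(6 11) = [14, 15, 2, 3, 4, 5, 11, 0, 1, 9, 10, 6, 12, 13, 8, 7]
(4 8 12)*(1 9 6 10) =(1 9 6 10)(4 8 12) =[0, 9, 2, 3, 8, 5, 10, 7, 12, 6, 1, 11, 4]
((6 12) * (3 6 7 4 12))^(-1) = ((3 6)(4 12 7))^(-1) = (3 6)(4 7 12)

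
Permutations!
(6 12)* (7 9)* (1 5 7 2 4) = [0, 5, 4, 3, 1, 7, 12, 9, 8, 2, 10, 11, 6] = (1 5 7 9 2 4)(6 12)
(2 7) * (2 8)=(2 7 8)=[0, 1, 7, 3, 4, 5, 6, 8, 2]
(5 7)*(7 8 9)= (5 8 9 7)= [0, 1, 2, 3, 4, 8, 6, 5, 9, 7]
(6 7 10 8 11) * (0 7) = (0 7 10 8 11 6) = [7, 1, 2, 3, 4, 5, 0, 10, 11, 9, 8, 6]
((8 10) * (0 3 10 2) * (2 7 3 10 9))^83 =(0 2 9 3 7 8 10)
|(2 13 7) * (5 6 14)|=3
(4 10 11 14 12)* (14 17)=[0, 1, 2, 3, 10, 5, 6, 7, 8, 9, 11, 17, 4, 13, 12, 15, 16, 14]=(4 10 11 17 14 12)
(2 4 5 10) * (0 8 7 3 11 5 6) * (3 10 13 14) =(0 8 7 10 2 4 6)(3 11 5 13 14) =[8, 1, 4, 11, 6, 13, 0, 10, 7, 9, 2, 5, 12, 14, 3]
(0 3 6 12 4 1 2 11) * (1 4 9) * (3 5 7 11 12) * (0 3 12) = (0 5 7 11 3 6 12 9 1 2) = [5, 2, 0, 6, 4, 7, 12, 11, 8, 1, 10, 3, 9]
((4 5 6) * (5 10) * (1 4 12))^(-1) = (1 12 6 5 10 4)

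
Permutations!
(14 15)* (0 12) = [12, 1, 2, 3, 4, 5, 6, 7, 8, 9, 10, 11, 0, 13, 15, 14] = (0 12)(14 15)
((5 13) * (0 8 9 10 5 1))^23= (0 9 5 1 8 10 13)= ((0 8 9 10 5 13 1))^23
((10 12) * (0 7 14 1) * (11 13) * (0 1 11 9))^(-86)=((0 7 14 11 13 9)(10 12))^(-86)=(0 13 14)(7 9 11)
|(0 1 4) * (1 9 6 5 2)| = 7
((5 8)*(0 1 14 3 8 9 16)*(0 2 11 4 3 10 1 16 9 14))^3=((0 16 2 11 4 3 8 5 14 10 1))^3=(0 11 8 10 16 4 5 1 2 3 14)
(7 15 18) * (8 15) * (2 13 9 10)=[0, 1, 13, 3, 4, 5, 6, 8, 15, 10, 2, 11, 12, 9, 14, 18, 16, 17, 7]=(2 13 9 10)(7 8 15 18)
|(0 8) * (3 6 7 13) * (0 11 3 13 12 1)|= |(13)(0 8 11 3 6 7 12 1)|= 8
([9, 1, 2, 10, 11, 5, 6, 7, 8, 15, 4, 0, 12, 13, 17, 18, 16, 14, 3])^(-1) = [11, 1, 2, 18, 10, 5, 6, 7, 8, 0, 3, 4, 12, 13, 17, 9, 16, 14, 15]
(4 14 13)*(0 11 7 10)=(0 11 7 10)(4 14 13)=[11, 1, 2, 3, 14, 5, 6, 10, 8, 9, 0, 7, 12, 4, 13]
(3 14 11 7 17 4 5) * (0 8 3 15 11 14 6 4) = (0 8 3 6 4 5 15 11 7 17) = [8, 1, 2, 6, 5, 15, 4, 17, 3, 9, 10, 7, 12, 13, 14, 11, 16, 0]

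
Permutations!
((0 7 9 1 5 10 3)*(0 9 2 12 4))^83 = (0 12 7 4 2)(1 3 5 9 10)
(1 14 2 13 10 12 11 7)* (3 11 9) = (1 14 2 13 10 12 9 3 11 7) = [0, 14, 13, 11, 4, 5, 6, 1, 8, 3, 12, 7, 9, 10, 2]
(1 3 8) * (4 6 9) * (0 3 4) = [3, 4, 2, 8, 6, 5, 9, 7, 1, 0] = (0 3 8 1 4 6 9)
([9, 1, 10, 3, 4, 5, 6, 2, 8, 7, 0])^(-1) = (0 10 2 7 9)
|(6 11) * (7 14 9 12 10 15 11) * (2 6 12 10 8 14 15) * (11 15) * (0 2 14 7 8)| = 21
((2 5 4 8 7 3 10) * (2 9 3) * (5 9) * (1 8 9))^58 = ((1 8 7 2)(3 10 5 4 9))^58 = (1 7)(2 8)(3 4 10 9 5)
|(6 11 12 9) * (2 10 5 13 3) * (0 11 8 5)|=11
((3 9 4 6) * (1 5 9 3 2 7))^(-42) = (9)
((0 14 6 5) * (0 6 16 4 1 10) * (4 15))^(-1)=((0 14 16 15 4 1 10)(5 6))^(-1)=(0 10 1 4 15 16 14)(5 6)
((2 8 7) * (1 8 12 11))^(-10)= (1 7 12)(2 11 8)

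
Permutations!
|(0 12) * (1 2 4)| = 6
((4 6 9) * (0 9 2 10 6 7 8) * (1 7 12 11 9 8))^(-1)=((0 8)(1 7)(2 10 6)(4 12 11 9))^(-1)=(0 8)(1 7)(2 6 10)(4 9 11 12)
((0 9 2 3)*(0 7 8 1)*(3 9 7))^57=((0 7 8 1)(2 9))^57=(0 7 8 1)(2 9)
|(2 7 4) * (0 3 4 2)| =|(0 3 4)(2 7)| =6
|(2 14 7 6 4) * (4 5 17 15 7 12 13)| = |(2 14 12 13 4)(5 17 15 7 6)| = 5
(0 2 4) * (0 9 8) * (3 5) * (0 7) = (0 2 4 9 8 7)(3 5) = [2, 1, 4, 5, 9, 3, 6, 0, 7, 8]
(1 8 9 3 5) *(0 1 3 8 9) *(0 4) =(0 1 9 8 4)(3 5) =[1, 9, 2, 5, 0, 3, 6, 7, 4, 8]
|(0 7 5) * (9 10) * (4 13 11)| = 6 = |(0 7 5)(4 13 11)(9 10)|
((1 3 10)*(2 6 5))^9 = ((1 3 10)(2 6 5))^9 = (10)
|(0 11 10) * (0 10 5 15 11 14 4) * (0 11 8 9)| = |(0 14 4 11 5 15 8 9)| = 8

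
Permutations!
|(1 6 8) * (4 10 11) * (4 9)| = 12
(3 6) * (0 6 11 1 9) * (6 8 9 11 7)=[8, 11, 2, 7, 4, 5, 3, 6, 9, 0, 10, 1]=(0 8 9)(1 11)(3 7 6)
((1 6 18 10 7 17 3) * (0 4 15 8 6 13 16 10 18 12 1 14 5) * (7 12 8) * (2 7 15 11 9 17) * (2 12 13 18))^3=((0 4 11 9 17 3 14 5)(1 18 2 7 12)(6 8)(10 13 16))^3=(0 9 14 4 17 5 11 3)(1 7 18 12 2)(6 8)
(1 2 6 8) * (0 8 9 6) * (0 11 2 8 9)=(0 9 6)(1 8)(2 11)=[9, 8, 11, 3, 4, 5, 0, 7, 1, 6, 10, 2]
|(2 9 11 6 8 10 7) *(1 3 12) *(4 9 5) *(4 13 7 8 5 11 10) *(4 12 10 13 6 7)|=|(1 3 10 8 12)(2 11 7)(4 9 13)(5 6)|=30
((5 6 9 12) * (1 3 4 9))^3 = (1 9 6 4 5 3 12)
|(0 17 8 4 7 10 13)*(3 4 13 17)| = 8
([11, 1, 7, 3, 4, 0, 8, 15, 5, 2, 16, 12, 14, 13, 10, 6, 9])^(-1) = (0 5 8 6 15 7 2 9 16 10 14 12 11)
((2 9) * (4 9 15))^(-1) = ((2 15 4 9))^(-1) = (2 9 4 15)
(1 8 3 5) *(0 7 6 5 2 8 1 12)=[7, 1, 8, 2, 4, 12, 5, 6, 3, 9, 10, 11, 0]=(0 7 6 5 12)(2 8 3)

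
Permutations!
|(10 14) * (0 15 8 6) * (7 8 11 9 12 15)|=4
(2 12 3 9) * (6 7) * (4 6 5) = (2 12 3 9)(4 6 7 5) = [0, 1, 12, 9, 6, 4, 7, 5, 8, 2, 10, 11, 3]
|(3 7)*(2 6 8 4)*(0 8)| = |(0 8 4 2 6)(3 7)| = 10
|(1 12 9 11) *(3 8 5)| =|(1 12 9 11)(3 8 5)| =12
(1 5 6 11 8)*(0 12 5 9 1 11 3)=(0 12 5 6 3)(1 9)(8 11)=[12, 9, 2, 0, 4, 6, 3, 7, 11, 1, 10, 8, 5]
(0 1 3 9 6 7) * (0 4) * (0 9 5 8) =(0 1 3 5 8)(4 9 6 7) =[1, 3, 2, 5, 9, 8, 7, 4, 0, 6]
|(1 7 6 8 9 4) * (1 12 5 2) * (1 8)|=6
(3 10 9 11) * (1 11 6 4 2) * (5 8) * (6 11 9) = [0, 9, 1, 10, 2, 8, 4, 7, 5, 11, 6, 3] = (1 9 11 3 10 6 4 2)(5 8)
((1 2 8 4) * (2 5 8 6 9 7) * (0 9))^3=((0 9 7 2 6)(1 5 8 4))^3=(0 2 9 6 7)(1 4 8 5)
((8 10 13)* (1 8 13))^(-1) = (13)(1 10 8)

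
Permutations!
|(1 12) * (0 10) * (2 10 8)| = |(0 8 2 10)(1 12)| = 4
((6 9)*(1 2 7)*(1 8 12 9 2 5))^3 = (1 5)(2 12)(6 8)(7 9)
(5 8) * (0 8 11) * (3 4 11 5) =[8, 1, 2, 4, 11, 5, 6, 7, 3, 9, 10, 0] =(0 8 3 4 11)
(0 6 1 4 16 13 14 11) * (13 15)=(0 6 1 4 16 15 13 14 11)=[6, 4, 2, 3, 16, 5, 1, 7, 8, 9, 10, 0, 12, 14, 11, 13, 15]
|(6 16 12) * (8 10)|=|(6 16 12)(8 10)|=6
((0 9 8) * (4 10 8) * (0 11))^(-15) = ((0 9 4 10 8 11))^(-15) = (0 10)(4 11)(8 9)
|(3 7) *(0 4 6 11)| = |(0 4 6 11)(3 7)| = 4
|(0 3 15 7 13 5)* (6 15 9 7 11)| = |(0 3 9 7 13 5)(6 15 11)| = 6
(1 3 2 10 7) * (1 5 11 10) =[0, 3, 1, 2, 4, 11, 6, 5, 8, 9, 7, 10] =(1 3 2)(5 11 10 7)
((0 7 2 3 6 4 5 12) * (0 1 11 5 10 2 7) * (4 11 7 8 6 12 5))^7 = ((1 7 8 6 11 4 10 2 3 12))^7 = (1 2 11 7 3 4 8 12 10 6)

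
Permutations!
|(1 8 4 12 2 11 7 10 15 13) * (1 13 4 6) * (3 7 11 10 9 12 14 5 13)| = |(1 8 6)(2 10 15 4 14 5 13 3 7 9 12)| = 33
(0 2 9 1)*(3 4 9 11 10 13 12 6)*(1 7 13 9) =(0 2 11 10 9 7 13 12 6 3 4 1) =[2, 0, 11, 4, 1, 5, 3, 13, 8, 7, 9, 10, 6, 12]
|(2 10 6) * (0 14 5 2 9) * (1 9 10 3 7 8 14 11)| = |(0 11 1 9)(2 3 7 8 14 5)(6 10)| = 12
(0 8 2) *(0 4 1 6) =(0 8 2 4 1 6) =[8, 6, 4, 3, 1, 5, 0, 7, 2]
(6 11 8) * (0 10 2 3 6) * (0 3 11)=(0 10 2 11 8 3 6)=[10, 1, 11, 6, 4, 5, 0, 7, 3, 9, 2, 8]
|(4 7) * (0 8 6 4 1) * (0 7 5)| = |(0 8 6 4 5)(1 7)| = 10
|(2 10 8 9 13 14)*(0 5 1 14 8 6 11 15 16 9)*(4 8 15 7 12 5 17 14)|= |(0 17 14 2 10 6 11 7 12 5 1 4 8)(9 13 15 16)|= 52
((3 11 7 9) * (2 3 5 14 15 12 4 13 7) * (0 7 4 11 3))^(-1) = (0 2 11 12 15 14 5 9 7)(4 13)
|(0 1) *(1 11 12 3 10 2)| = 7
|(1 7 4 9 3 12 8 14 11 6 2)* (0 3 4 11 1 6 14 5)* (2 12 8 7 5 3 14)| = |(0 14 1 5)(2 6 12 7 11)(3 8)(4 9)| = 20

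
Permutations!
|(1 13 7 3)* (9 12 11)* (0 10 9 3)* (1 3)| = |(0 10 9 12 11 1 13 7)| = 8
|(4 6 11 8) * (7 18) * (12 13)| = 4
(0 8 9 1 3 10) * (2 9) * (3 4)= (0 8 2 9 1 4 3 10)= [8, 4, 9, 10, 3, 5, 6, 7, 2, 1, 0]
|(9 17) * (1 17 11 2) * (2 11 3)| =5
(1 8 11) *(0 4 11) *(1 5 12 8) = (0 4 11 5 12 8) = [4, 1, 2, 3, 11, 12, 6, 7, 0, 9, 10, 5, 8]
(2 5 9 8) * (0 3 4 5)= (0 3 4 5 9 8 2)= [3, 1, 0, 4, 5, 9, 6, 7, 2, 8]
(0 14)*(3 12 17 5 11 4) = [14, 1, 2, 12, 3, 11, 6, 7, 8, 9, 10, 4, 17, 13, 0, 15, 16, 5] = (0 14)(3 12 17 5 11 4)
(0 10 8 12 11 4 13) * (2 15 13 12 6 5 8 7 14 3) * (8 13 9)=(0 10 7 14 3 2 15 9 8 6 5 13)(4 12 11)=[10, 1, 15, 2, 12, 13, 5, 14, 6, 8, 7, 4, 11, 0, 3, 9]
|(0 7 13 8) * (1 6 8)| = 6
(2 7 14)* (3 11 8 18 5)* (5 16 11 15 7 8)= (2 8 18 16 11 5 3 15 7 14)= [0, 1, 8, 15, 4, 3, 6, 14, 18, 9, 10, 5, 12, 13, 2, 7, 11, 17, 16]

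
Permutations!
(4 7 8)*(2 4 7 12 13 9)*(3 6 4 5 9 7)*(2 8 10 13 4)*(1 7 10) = (1 7)(2 5 9 8 3 6)(4 12)(10 13) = [0, 7, 5, 6, 12, 9, 2, 1, 3, 8, 13, 11, 4, 10]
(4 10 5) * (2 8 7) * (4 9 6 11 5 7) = (2 8 4 10 7)(5 9 6 11) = [0, 1, 8, 3, 10, 9, 11, 2, 4, 6, 7, 5]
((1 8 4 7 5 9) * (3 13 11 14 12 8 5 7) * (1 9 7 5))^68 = (3 8 14 13 4 12 11)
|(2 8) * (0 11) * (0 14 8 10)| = 6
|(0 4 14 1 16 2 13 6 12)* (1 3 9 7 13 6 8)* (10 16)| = |(0 4 14 3 9 7 13 8 1 10 16 2 6 12)| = 14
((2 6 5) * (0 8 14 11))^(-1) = ((0 8 14 11)(2 6 5))^(-1) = (0 11 14 8)(2 5 6)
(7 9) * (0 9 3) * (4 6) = (0 9 7 3)(4 6) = [9, 1, 2, 0, 6, 5, 4, 3, 8, 7]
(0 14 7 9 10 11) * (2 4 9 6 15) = (0 14 7 6 15 2 4 9 10 11) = [14, 1, 4, 3, 9, 5, 15, 6, 8, 10, 11, 0, 12, 13, 7, 2]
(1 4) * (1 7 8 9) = (1 4 7 8 9) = [0, 4, 2, 3, 7, 5, 6, 8, 9, 1]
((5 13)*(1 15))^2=(15)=((1 15)(5 13))^2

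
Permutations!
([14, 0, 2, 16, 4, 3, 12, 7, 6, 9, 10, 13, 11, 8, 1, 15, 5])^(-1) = [1, 14, 2, 5, 4, 16, 8, 7, 13, 9, 10, 12, 6, 11, 0, 15, 3]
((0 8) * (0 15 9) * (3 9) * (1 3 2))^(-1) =(0 9 3 1 2 15 8) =((0 8 15 2 1 3 9))^(-1)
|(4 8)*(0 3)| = |(0 3)(4 8)| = 2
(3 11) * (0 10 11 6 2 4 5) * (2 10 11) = (0 11 3 6 10 2 4 5) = [11, 1, 4, 6, 5, 0, 10, 7, 8, 9, 2, 3]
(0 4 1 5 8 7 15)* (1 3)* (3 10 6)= (0 4 10 6 3 1 5 8 7 15)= [4, 5, 2, 1, 10, 8, 3, 15, 7, 9, 6, 11, 12, 13, 14, 0]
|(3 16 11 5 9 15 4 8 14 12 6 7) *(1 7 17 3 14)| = |(1 7 14 12 6 17 3 16 11 5 9 15 4 8)| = 14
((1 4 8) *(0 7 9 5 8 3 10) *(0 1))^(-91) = ((0 7 9 5 8)(1 4 3 10))^(-91) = (0 8 5 9 7)(1 4 3 10)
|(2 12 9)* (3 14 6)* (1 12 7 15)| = 6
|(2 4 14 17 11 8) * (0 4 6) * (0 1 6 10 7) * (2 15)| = 10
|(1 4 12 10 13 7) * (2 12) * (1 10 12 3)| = 12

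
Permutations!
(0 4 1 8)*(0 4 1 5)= (0 1 8 4 5)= [1, 8, 2, 3, 5, 0, 6, 7, 4]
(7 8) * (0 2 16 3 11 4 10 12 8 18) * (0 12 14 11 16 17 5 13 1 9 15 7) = (0 2 17 5 13 1 9 15 7 18 12 8)(3 16)(4 10 14 11) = [2, 9, 17, 16, 10, 13, 6, 18, 0, 15, 14, 4, 8, 1, 11, 7, 3, 5, 12]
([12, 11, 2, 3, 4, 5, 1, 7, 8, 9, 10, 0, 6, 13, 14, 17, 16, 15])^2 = [6, 0, 2, 3, 4, 5, 11, 7, 8, 9, 10, 12, 1, 13, 14, 15, 16, 17]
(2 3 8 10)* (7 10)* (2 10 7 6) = (10)(2 3 8 6) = [0, 1, 3, 8, 4, 5, 2, 7, 6, 9, 10]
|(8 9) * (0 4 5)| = |(0 4 5)(8 9)| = 6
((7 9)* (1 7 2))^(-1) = (1 2 9 7)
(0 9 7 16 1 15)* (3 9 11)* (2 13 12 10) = (0 11 3 9 7 16 1 15)(2 13 12 10) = [11, 15, 13, 9, 4, 5, 6, 16, 8, 7, 2, 3, 10, 12, 14, 0, 1]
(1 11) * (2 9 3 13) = (1 11)(2 9 3 13) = [0, 11, 9, 13, 4, 5, 6, 7, 8, 3, 10, 1, 12, 2]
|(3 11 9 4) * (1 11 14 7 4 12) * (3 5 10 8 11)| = 11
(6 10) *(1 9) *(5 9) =(1 5 9)(6 10) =[0, 5, 2, 3, 4, 9, 10, 7, 8, 1, 6]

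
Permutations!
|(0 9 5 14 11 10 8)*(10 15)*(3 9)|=9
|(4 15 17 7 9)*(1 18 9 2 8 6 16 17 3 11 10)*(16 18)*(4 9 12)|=14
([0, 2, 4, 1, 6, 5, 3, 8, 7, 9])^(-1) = [0, 3, 1, 6, 2, 5, 4, 8, 7, 9]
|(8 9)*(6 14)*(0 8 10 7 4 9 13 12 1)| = 20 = |(0 8 13 12 1)(4 9 10 7)(6 14)|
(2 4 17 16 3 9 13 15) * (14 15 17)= [0, 1, 4, 9, 14, 5, 6, 7, 8, 13, 10, 11, 12, 17, 15, 2, 3, 16]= (2 4 14 15)(3 9 13 17 16)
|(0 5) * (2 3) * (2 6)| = |(0 5)(2 3 6)| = 6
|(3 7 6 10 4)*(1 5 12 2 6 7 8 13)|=10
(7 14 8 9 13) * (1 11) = (1 11)(7 14 8 9 13) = [0, 11, 2, 3, 4, 5, 6, 14, 9, 13, 10, 1, 12, 7, 8]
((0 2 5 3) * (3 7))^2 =((0 2 5 7 3))^2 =(0 5 3 2 7)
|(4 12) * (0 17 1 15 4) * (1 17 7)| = 6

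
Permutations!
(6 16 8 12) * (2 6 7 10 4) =(2 6 16 8 12 7 10 4) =[0, 1, 6, 3, 2, 5, 16, 10, 12, 9, 4, 11, 7, 13, 14, 15, 8]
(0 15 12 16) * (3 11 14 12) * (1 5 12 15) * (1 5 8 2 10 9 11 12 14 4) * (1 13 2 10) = (0 5 14 15 3 12 16)(1 8 10 9 11 4 13 2) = [5, 8, 1, 12, 13, 14, 6, 7, 10, 11, 9, 4, 16, 2, 15, 3, 0]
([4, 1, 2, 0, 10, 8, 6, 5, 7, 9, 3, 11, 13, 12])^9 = (0 4 10 3)(12 13)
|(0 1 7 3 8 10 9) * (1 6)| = |(0 6 1 7 3 8 10 9)| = 8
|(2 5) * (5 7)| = |(2 7 5)| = 3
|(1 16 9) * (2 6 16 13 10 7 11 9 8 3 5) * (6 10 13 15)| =|(1 15 6 16 8 3 5 2 10 7 11 9)| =12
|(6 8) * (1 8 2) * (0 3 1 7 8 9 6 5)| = |(0 3 1 9 6 2 7 8 5)| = 9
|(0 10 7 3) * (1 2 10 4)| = |(0 4 1 2 10 7 3)| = 7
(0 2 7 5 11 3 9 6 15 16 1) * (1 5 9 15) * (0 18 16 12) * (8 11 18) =(0 2 7 9 6 1 8 11 3 15 12)(5 18 16) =[2, 8, 7, 15, 4, 18, 1, 9, 11, 6, 10, 3, 0, 13, 14, 12, 5, 17, 16]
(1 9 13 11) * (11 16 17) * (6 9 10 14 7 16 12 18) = [0, 10, 2, 3, 4, 5, 9, 16, 8, 13, 14, 1, 18, 12, 7, 15, 17, 11, 6] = (1 10 14 7 16 17 11)(6 9 13 12 18)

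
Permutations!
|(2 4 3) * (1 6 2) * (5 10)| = 10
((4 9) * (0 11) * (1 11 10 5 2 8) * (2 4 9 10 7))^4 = ((0 7 2 8 1 11)(4 10 5))^4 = (0 1 2)(4 10 5)(7 11 8)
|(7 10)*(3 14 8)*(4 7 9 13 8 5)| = |(3 14 5 4 7 10 9 13 8)| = 9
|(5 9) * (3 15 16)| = 6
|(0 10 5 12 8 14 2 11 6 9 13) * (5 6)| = 30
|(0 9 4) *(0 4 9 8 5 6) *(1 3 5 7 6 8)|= |(9)(0 1 3 5 8 7 6)|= 7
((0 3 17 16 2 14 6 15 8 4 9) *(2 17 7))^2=((0 3 7 2 14 6 15 8 4 9)(16 17))^2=(17)(0 7 14 15 4)(2 6 8 9 3)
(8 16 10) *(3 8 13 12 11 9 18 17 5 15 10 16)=[0, 1, 2, 8, 4, 15, 6, 7, 3, 18, 13, 9, 11, 12, 14, 10, 16, 5, 17]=(3 8)(5 15 10 13 12 11 9 18 17)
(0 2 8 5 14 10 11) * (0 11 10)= [2, 1, 8, 3, 4, 14, 6, 7, 5, 9, 10, 11, 12, 13, 0]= (0 2 8 5 14)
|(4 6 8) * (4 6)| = 2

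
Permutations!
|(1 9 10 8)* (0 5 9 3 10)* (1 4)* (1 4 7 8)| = 6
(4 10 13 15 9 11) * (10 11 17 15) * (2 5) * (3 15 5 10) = (2 10 13 3 15 9 17 5)(4 11) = [0, 1, 10, 15, 11, 2, 6, 7, 8, 17, 13, 4, 12, 3, 14, 9, 16, 5]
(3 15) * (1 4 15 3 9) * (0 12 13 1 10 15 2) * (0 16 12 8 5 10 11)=(0 8 5 10 15 9 11)(1 4 2 16 12 13)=[8, 4, 16, 3, 2, 10, 6, 7, 5, 11, 15, 0, 13, 1, 14, 9, 12]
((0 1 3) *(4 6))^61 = ((0 1 3)(4 6))^61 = (0 1 3)(4 6)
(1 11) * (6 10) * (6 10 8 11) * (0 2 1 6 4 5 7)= (0 2 1 4 5 7)(6 8 11)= [2, 4, 1, 3, 5, 7, 8, 0, 11, 9, 10, 6]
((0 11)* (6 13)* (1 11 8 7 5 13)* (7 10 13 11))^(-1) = (0 11 5 7 1 6 13 10 8)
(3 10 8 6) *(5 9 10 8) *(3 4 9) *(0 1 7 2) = (0 1 7 2)(3 8 6 4 9 10 5) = [1, 7, 0, 8, 9, 3, 4, 2, 6, 10, 5]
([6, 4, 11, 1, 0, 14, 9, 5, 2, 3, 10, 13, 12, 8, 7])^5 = (0 4 1 3 9 6)(2 11 13 8)(5 7 14)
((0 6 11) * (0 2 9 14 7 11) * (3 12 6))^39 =(0 6 12 3)(2 11 7 14 9)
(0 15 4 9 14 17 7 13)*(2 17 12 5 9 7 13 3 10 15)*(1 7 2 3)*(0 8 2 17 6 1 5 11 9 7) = (0 3 10 15 4 17 13 8 2 6 1)(5 7)(9 14 12 11) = [3, 0, 6, 10, 17, 7, 1, 5, 2, 14, 15, 9, 11, 8, 12, 4, 16, 13]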